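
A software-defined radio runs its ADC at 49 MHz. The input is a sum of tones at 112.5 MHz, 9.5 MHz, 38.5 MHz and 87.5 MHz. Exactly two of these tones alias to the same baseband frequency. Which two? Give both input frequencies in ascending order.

fs/2 = 24.5 MHz.
112.5 MHz mod fs = 14.5 MHz.
14.5 MHz ≤ fs/2 = 24.5 MHz, appears at 14.5 MHz.
9.5 MHz ≤ fs/2 = 24.5 MHz, passes unchanged.
38.5 MHz > fs/2 = 24.5 MHz, folds to fs − 38.5 MHz = 10.5 MHz.
87.5 MHz mod fs = 38.5 MHz.
38.5 MHz > fs/2 = 24.5 MHz, folds to fs − 38.5 MHz = 10.5 MHz.
38.5 MHz and 87.5 MHz both map to 10.5 MHz.

38.5 MHz, 87.5 MHz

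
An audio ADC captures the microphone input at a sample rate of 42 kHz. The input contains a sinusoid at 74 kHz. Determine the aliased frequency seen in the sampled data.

10 kHz

74 kHz mod fs = 32 kHz.
32 kHz > fs/2 = 21 kHz, folds to fs − 32 kHz = 10 kHz.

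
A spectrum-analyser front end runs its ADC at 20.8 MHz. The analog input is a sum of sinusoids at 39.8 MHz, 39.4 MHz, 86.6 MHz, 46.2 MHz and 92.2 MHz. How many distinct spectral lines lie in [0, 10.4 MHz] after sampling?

fs/2 = 10.4 MHz.
39.8 MHz mod fs = 19 MHz.
19 MHz > fs/2 = 10.4 MHz, folds to fs − 19 MHz = 1.8 MHz.
39.4 MHz mod fs = 18.6 MHz.
18.6 MHz > fs/2 = 10.4 MHz, folds to fs − 18.6 MHz = 2.2 MHz.
86.6 MHz mod fs = 3.4 MHz.
3.4 MHz ≤ fs/2 = 10.4 MHz, appears at 3.4 MHz.
46.2 MHz mod fs = 4.6 MHz.
4.6 MHz ≤ fs/2 = 10.4 MHz, appears at 4.6 MHz.
92.2 MHz mod fs = 9 MHz.
9 MHz ≤ fs/2 = 10.4 MHz, appears at 9 MHz.
Distinct values: {1.8 MHz, 2.2 MHz, 3.4 MHz, 4.6 MHz, 9 MHz} → 5.

5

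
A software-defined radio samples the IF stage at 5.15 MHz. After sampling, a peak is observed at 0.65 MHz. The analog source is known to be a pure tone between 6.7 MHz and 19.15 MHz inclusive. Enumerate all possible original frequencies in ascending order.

Frequencies that alias to 0.65 MHz are k·fs ± 0.65 MHz for integer k ≥ 0.
k=0: 0.65 MHz.
k=1: 4.5 MHz, 5.8 MHz.
k=2: 9.65 MHz, 10.95 MHz.
k=3: 14.8 MHz, 16.1 MHz.
k=4: 19.95 MHz, 21.25 MHz.
Within [6.7 MHz, 19.15 MHz]: 9.65 MHz, 10.95 MHz, 14.8 MHz, 16.1 MHz.

9.65 MHz, 10.95 MHz, 14.8 MHz, 16.1 MHz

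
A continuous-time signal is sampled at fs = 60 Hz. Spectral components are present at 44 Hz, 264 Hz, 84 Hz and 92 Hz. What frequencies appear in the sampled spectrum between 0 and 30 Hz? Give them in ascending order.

fs/2 = 30 Hz.
44 Hz > fs/2 = 30 Hz, folds to fs − 44 Hz = 16 Hz.
264 Hz mod fs = 24 Hz.
24 Hz ≤ fs/2 = 30 Hz, appears at 24 Hz.
84 Hz mod fs = 24 Hz.
24 Hz ≤ fs/2 = 30 Hz, appears at 24 Hz.
92 Hz mod fs = 32 Hz.
32 Hz > fs/2 = 30 Hz, folds to fs − 32 Hz = 28 Hz.
Distinct values: {16 Hz, 24 Hz, 28 Hz}.

16 Hz, 24 Hz, 28 Hz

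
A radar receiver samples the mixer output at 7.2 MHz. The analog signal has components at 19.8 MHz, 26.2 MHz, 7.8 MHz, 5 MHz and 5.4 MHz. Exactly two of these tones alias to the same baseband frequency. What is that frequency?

fs/2 = 3.6 MHz.
19.8 MHz mod fs = 5.4 MHz.
5.4 MHz > fs/2 = 3.6 MHz, folds to fs − 5.4 MHz = 1.8 MHz.
26.2 MHz mod fs = 4.6 MHz.
4.6 MHz > fs/2 = 3.6 MHz, folds to fs − 4.6 MHz = 2.6 MHz.
7.8 MHz mod fs = 0.6 MHz.
0.6 MHz ≤ fs/2 = 3.6 MHz, appears at 0.6 MHz.
5 MHz > fs/2 = 3.6 MHz, folds to fs − 5 MHz = 2.2 MHz.
5.4 MHz > fs/2 = 3.6 MHz, folds to fs − 5.4 MHz = 1.8 MHz.
5.4 MHz and 19.8 MHz both map to 1.8 MHz.

1.8 MHz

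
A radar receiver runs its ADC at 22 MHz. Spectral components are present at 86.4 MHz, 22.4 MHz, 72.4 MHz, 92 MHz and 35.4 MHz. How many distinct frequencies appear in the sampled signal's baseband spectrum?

fs/2 = 11 MHz.
86.4 MHz mod fs = 20.4 MHz.
20.4 MHz > fs/2 = 11 MHz, folds to fs − 20.4 MHz = 1.6 MHz.
22.4 MHz mod fs = 0.4 MHz.
0.4 MHz ≤ fs/2 = 11 MHz, appears at 0.4 MHz.
72.4 MHz mod fs = 6.4 MHz.
6.4 MHz ≤ fs/2 = 11 MHz, appears at 6.4 MHz.
92 MHz mod fs = 4 MHz.
4 MHz ≤ fs/2 = 11 MHz, appears at 4 MHz.
35.4 MHz mod fs = 13.4 MHz.
13.4 MHz > fs/2 = 11 MHz, folds to fs − 13.4 MHz = 8.6 MHz.
Distinct values: {0.4 MHz, 1.6 MHz, 4 MHz, 6.4 MHz, 8.6 MHz} → 5.

5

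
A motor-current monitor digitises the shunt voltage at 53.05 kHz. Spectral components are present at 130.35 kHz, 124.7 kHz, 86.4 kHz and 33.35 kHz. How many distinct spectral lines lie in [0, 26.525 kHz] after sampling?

fs/2 = 26.525 kHz.
130.35 kHz mod fs = 24.25 kHz.
24.25 kHz ≤ fs/2 = 26.525 kHz, appears at 24.25 kHz.
124.7 kHz mod fs = 18.6 kHz.
18.6 kHz ≤ fs/2 = 26.525 kHz, appears at 18.6 kHz.
86.4 kHz mod fs = 33.35 kHz.
33.35 kHz > fs/2 = 26.525 kHz, folds to fs − 33.35 kHz = 19.7 kHz.
33.35 kHz > fs/2 = 26.525 kHz, folds to fs − 33.35 kHz = 19.7 kHz.
Distinct values: {18.6 kHz, 19.7 kHz, 24.25 kHz} → 3.

3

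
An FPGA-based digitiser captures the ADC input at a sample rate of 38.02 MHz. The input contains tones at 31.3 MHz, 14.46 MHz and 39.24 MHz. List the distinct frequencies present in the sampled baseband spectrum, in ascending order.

fs/2 = 19.01 MHz.
31.3 MHz > fs/2 = 19.01 MHz, folds to fs − 31.3 MHz = 6.72 MHz.
14.46 MHz ≤ fs/2 = 19.01 MHz, passes unchanged.
39.24 MHz mod fs = 1.22 MHz.
1.22 MHz ≤ fs/2 = 19.01 MHz, appears at 1.22 MHz.
Distinct values: {1.22 MHz, 6.72 MHz, 14.46 MHz}.

1.22 MHz, 6.72 MHz, 14.46 MHz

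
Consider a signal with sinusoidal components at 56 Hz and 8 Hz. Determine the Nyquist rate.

Highest-frequency component: 56 Hz.
Nyquist rate = 2 × 56 Hz = 112 Hz.

112 Hz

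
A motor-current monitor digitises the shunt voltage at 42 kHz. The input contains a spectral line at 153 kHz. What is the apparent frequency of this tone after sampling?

153 kHz mod fs = 27 kHz.
27 kHz > fs/2 = 21 kHz, folds to fs − 27 kHz = 15 kHz.

15 kHz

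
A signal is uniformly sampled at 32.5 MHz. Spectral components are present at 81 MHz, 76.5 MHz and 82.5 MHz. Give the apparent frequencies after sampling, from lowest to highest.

11.5 MHz, 15 MHz, 16 MHz

fs/2 = 16.25 MHz.
81 MHz mod fs = 16 MHz.
16 MHz ≤ fs/2 = 16.25 MHz, appears at 16 MHz.
76.5 MHz mod fs = 11.5 MHz.
11.5 MHz ≤ fs/2 = 16.25 MHz, appears at 11.5 MHz.
82.5 MHz mod fs = 17.5 MHz.
17.5 MHz > fs/2 = 16.25 MHz, folds to fs − 17.5 MHz = 15 MHz.
Distinct values: {11.5 MHz, 15 MHz, 16 MHz}.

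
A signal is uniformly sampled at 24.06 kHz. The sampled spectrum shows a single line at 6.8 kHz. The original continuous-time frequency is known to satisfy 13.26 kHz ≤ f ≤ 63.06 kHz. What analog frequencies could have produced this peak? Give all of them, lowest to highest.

Frequencies that alias to 6.8 kHz are k·fs ± 6.8 kHz for integer k ≥ 0.
k=0: 6.8 kHz.
k=1: 17.26 kHz, 30.86 kHz.
k=2: 41.32 kHz, 54.92 kHz.
k=3: 65.38 kHz, 78.98 kHz.
Within [13.26 kHz, 63.06 kHz]: 17.26 kHz, 30.86 kHz, 41.32 kHz, 54.92 kHz.

17.26 kHz, 30.86 kHz, 41.32 kHz, 54.92 kHz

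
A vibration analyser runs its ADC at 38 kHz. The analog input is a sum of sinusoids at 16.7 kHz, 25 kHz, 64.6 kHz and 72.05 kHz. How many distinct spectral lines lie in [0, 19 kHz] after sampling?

fs/2 = 19 kHz.
16.7 kHz ≤ fs/2 = 19 kHz, passes unchanged.
25 kHz > fs/2 = 19 kHz, folds to fs − 25 kHz = 13 kHz.
64.6 kHz mod fs = 26.6 kHz.
26.6 kHz > fs/2 = 19 kHz, folds to fs − 26.6 kHz = 11.4 kHz.
72.05 kHz mod fs = 34.05 kHz.
34.05 kHz > fs/2 = 19 kHz, folds to fs − 34.05 kHz = 3.95 kHz.
Distinct values: {3.95 kHz, 11.4 kHz, 13 kHz, 16.7 kHz} → 4.

4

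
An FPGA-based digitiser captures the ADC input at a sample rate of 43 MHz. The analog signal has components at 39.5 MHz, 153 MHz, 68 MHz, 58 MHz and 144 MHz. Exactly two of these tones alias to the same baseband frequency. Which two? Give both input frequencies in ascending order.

58 MHz, 144 MHz

fs/2 = 21.5 MHz.
39.5 MHz > fs/2 = 21.5 MHz, folds to fs − 39.5 MHz = 3.5 MHz.
153 MHz mod fs = 24 MHz.
24 MHz > fs/2 = 21.5 MHz, folds to fs − 24 MHz = 19 MHz.
68 MHz mod fs = 25 MHz.
25 MHz > fs/2 = 21.5 MHz, folds to fs − 25 MHz = 18 MHz.
58 MHz mod fs = 15 MHz.
15 MHz ≤ fs/2 = 21.5 MHz, appears at 15 MHz.
144 MHz mod fs = 15 MHz.
15 MHz ≤ fs/2 = 21.5 MHz, appears at 15 MHz.
58 MHz and 144 MHz both map to 15 MHz.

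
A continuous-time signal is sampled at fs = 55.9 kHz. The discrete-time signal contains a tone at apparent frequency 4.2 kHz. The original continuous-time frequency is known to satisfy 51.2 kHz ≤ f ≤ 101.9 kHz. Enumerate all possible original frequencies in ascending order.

51.7 kHz, 60.1 kHz

Frequencies that alias to 4.2 kHz are k·fs ± 4.2 kHz for integer k ≥ 0.
k=0: 4.2 kHz.
k=1: 51.7 kHz, 60.1 kHz.
k=2: 107.6 kHz, 116 kHz.
Within [51.2 kHz, 101.9 kHz]: 51.7 kHz, 60.1 kHz.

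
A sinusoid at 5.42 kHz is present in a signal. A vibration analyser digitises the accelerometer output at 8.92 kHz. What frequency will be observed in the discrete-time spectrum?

3.5 kHz

5.42 kHz > fs/2 = 4.46 kHz, folds to fs − 5.42 kHz = 3.5 kHz.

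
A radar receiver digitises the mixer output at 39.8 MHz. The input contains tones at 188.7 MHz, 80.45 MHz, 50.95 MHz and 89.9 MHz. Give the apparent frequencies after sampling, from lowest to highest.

fs/2 = 19.9 MHz.
188.7 MHz mod fs = 29.5 MHz.
29.5 MHz > fs/2 = 19.9 MHz, folds to fs − 29.5 MHz = 10.3 MHz.
80.45 MHz mod fs = 0.85 MHz.
0.85 MHz ≤ fs/2 = 19.9 MHz, appears at 0.85 MHz.
50.95 MHz mod fs = 11.15 MHz.
11.15 MHz ≤ fs/2 = 19.9 MHz, appears at 11.15 MHz.
89.9 MHz mod fs = 10.3 MHz.
10.3 MHz ≤ fs/2 = 19.9 MHz, appears at 10.3 MHz.
Distinct values: {0.85 MHz, 10.3 MHz, 11.15 MHz}.

0.85 MHz, 10.3 MHz, 11.15 MHz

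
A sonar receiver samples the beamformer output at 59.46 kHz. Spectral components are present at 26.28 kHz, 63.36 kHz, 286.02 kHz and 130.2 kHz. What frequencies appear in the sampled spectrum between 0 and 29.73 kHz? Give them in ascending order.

3.9 kHz, 11.28 kHz, 26.28 kHz

fs/2 = 29.73 kHz.
26.28 kHz ≤ fs/2 = 29.73 kHz, passes unchanged.
63.36 kHz mod fs = 3.9 kHz.
3.9 kHz ≤ fs/2 = 29.73 kHz, appears at 3.9 kHz.
286.02 kHz mod fs = 48.18 kHz.
48.18 kHz > fs/2 = 29.73 kHz, folds to fs − 48.18 kHz = 11.28 kHz.
130.2 kHz mod fs = 11.28 kHz.
11.28 kHz ≤ fs/2 = 29.73 kHz, appears at 11.28 kHz.
Distinct values: {3.9 kHz, 11.28 kHz, 26.28 kHz}.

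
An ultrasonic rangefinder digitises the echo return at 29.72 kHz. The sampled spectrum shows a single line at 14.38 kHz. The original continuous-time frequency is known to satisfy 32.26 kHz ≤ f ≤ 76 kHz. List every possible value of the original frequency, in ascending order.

Frequencies that alias to 14.38 kHz are k·fs ± 14.38 kHz for integer k ≥ 0.
k=0: 14.38 kHz.
k=1: 15.34 kHz, 44.1 kHz.
k=2: 45.06 kHz, 73.82 kHz.
k=3: 74.78 kHz, 103.54 kHz.
k=4: 104.5 kHz, 133.26 kHz.
Within [32.26 kHz, 76 kHz]: 44.1 kHz, 45.06 kHz, 73.82 kHz, 74.78 kHz.

44.1 kHz, 45.06 kHz, 73.82 kHz, 74.78 kHz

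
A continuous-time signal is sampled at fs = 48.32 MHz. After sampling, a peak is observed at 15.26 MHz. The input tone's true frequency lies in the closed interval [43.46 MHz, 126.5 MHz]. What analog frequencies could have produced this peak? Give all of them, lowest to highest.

63.58 MHz, 81.38 MHz, 111.9 MHz

Frequencies that alias to 15.26 MHz are k·fs ± 15.26 MHz for integer k ≥ 0.
k=0: 15.26 MHz.
k=1: 33.06 MHz, 63.58 MHz.
k=2: 81.38 MHz, 111.9 MHz.
k=3: 129.7 MHz, 160.22 MHz.
Within [43.46 MHz, 126.5 MHz]: 63.58 MHz, 81.38 MHz, 111.9 MHz.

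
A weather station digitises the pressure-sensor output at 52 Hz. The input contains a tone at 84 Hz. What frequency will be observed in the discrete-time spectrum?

20 Hz

84 Hz mod fs = 32 Hz.
32 Hz > fs/2 = 26 Hz, folds to fs − 32 Hz = 20 Hz.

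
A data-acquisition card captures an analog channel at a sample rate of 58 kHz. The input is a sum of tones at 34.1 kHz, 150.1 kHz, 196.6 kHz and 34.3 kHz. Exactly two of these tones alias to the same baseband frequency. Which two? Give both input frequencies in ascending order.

34.1 kHz, 150.1 kHz

fs/2 = 29 kHz.
34.1 kHz > fs/2 = 29 kHz, folds to fs − 34.1 kHz = 23.9 kHz.
150.1 kHz mod fs = 34.1 kHz.
34.1 kHz > fs/2 = 29 kHz, folds to fs − 34.1 kHz = 23.9 kHz.
196.6 kHz mod fs = 22.6 kHz.
22.6 kHz ≤ fs/2 = 29 kHz, appears at 22.6 kHz.
34.3 kHz > fs/2 = 29 kHz, folds to fs − 34.3 kHz = 23.7 kHz.
34.1 kHz and 150.1 kHz both map to 23.9 kHz.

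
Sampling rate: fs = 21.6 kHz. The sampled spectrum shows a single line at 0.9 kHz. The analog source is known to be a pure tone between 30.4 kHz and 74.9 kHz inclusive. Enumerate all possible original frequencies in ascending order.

Frequencies that alias to 0.9 kHz are k·fs ± 0.9 kHz for integer k ≥ 0.
k=0: 0.9 kHz.
k=1: 20.7 kHz, 22.5 kHz.
k=2: 42.3 kHz, 44.1 kHz.
k=3: 63.9 kHz, 65.7 kHz.
k=4: 85.5 kHz, 87.3 kHz.
Within [30.4 kHz, 74.9 kHz]: 42.3 kHz, 44.1 kHz, 63.9 kHz, 65.7 kHz.

42.3 kHz, 44.1 kHz, 63.9 kHz, 65.7 kHz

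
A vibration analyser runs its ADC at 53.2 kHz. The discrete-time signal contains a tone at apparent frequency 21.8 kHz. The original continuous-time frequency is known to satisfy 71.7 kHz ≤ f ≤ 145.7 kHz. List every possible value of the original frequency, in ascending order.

Frequencies that alias to 21.8 kHz are k·fs ± 21.8 kHz for integer k ≥ 0.
k=0: 21.8 kHz.
k=1: 31.4 kHz, 75 kHz.
k=2: 84.6 kHz, 128.2 kHz.
k=3: 137.8 kHz, 181.4 kHz.
k=4: 191 kHz, 234.6 kHz.
Within [71.7 kHz, 145.7 kHz]: 75 kHz, 84.6 kHz, 128.2 kHz, 137.8 kHz.

75 kHz, 84.6 kHz, 128.2 kHz, 137.8 kHz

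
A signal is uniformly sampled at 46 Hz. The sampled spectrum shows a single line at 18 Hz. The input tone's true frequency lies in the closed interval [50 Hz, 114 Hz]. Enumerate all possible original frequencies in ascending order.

64 Hz, 74 Hz, 110 Hz

Frequencies that alias to 18 Hz are k·fs ± 18 Hz for integer k ≥ 0.
k=0: 18 Hz.
k=1: 28 Hz, 64 Hz.
k=2: 74 Hz, 110 Hz.
k=3: 120 Hz, 156 Hz.
Within [50 Hz, 114 Hz]: 64 Hz, 74 Hz, 110 Hz.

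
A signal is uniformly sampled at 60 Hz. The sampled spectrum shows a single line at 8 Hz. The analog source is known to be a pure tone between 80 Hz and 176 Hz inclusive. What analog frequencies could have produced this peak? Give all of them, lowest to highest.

Frequencies that alias to 8 Hz are k·fs ± 8 Hz for integer k ≥ 0.
k=0: 8 Hz.
k=1: 52 Hz, 68 Hz.
k=2: 112 Hz, 128 Hz.
k=3: 172 Hz, 188 Hz.
k=4: 232 Hz, 248 Hz.
Within [80 Hz, 176 Hz]: 112 Hz, 128 Hz, 172 Hz.

112 Hz, 128 Hz, 172 Hz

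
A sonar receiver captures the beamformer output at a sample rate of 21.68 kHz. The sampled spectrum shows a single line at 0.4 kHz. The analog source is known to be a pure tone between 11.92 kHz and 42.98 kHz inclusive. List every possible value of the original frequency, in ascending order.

21.28 kHz, 22.08 kHz, 42.96 kHz

Frequencies that alias to 0.4 kHz are k·fs ± 0.4 kHz for integer k ≥ 0.
k=0: 0.4 kHz.
k=1: 21.28 kHz, 22.08 kHz.
k=2: 42.96 kHz, 43.76 kHz.
k=3: 64.64 kHz, 65.44 kHz.
Within [11.92 kHz, 42.98 kHz]: 21.28 kHz, 22.08 kHz, 42.96 kHz.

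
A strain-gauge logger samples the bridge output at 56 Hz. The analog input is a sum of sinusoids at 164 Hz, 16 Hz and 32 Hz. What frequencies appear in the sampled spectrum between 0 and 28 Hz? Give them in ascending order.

4 Hz, 16 Hz, 24 Hz

fs/2 = 28 Hz.
164 Hz mod fs = 52 Hz.
52 Hz > fs/2 = 28 Hz, folds to fs − 52 Hz = 4 Hz.
16 Hz ≤ fs/2 = 28 Hz, passes unchanged.
32 Hz > fs/2 = 28 Hz, folds to fs − 32 Hz = 24 Hz.
Distinct values: {4 Hz, 16 Hz, 24 Hz}.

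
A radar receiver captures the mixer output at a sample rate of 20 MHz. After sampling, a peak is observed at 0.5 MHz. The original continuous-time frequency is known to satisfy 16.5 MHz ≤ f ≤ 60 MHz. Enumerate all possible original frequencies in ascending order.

Frequencies that alias to 0.5 MHz are k·fs ± 0.5 MHz for integer k ≥ 0.
k=0: 0.5 MHz.
k=1: 19.5 MHz, 20.5 MHz.
k=2: 39.5 MHz, 40.5 MHz.
k=3: 59.5 MHz, 60.5 MHz.
k=4: 79.5 MHz, 80.5 MHz.
Within [16.5 MHz, 60 MHz]: 19.5 MHz, 20.5 MHz, 39.5 MHz, 40.5 MHz, 59.5 MHz.

19.5 MHz, 20.5 MHz, 39.5 MHz, 40.5 MHz, 59.5 MHz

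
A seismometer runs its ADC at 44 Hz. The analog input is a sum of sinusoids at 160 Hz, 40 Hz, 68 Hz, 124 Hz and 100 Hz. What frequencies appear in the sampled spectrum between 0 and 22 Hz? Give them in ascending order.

4 Hz, 8 Hz, 12 Hz, 16 Hz, 20 Hz

fs/2 = 22 Hz.
160 Hz mod fs = 28 Hz.
28 Hz > fs/2 = 22 Hz, folds to fs − 28 Hz = 16 Hz.
40 Hz > fs/2 = 22 Hz, folds to fs − 40 Hz = 4 Hz.
68 Hz mod fs = 24 Hz.
24 Hz > fs/2 = 22 Hz, folds to fs − 24 Hz = 20 Hz.
124 Hz mod fs = 36 Hz.
36 Hz > fs/2 = 22 Hz, folds to fs − 36 Hz = 8 Hz.
100 Hz mod fs = 12 Hz.
12 Hz ≤ fs/2 = 22 Hz, appears at 12 Hz.
Distinct values: {4 Hz, 8 Hz, 12 Hz, 16 Hz, 20 Hz}.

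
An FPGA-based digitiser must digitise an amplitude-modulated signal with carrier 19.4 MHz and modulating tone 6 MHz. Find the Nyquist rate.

50.8 MHz

AM sidebands sit at fc ± fm = 13.4 MHz and 25.4 MHz.
Highest-frequency component: 25.4 MHz.
Nyquist rate = 2 × 25.4 MHz = 50.8 MHz.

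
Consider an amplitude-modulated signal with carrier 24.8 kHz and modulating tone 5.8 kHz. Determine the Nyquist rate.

61.2 kHz

AM sidebands sit at fc ± fm = 19 kHz and 30.6 kHz.
Highest-frequency component: 30.6 kHz.
Nyquist rate = 2 × 30.6 kHz = 61.2 kHz.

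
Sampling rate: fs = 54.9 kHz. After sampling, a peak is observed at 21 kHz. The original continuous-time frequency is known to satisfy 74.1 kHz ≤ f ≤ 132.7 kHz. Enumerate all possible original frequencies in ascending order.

75.9 kHz, 88.8 kHz, 130.8 kHz

Frequencies that alias to 21 kHz are k·fs ± 21 kHz for integer k ≥ 0.
k=0: 21 kHz.
k=1: 33.9 kHz, 75.9 kHz.
k=2: 88.8 kHz, 130.8 kHz.
k=3: 143.7 kHz, 185.7 kHz.
Within [74.1 kHz, 132.7 kHz]: 75.9 kHz, 88.8 kHz, 130.8 kHz.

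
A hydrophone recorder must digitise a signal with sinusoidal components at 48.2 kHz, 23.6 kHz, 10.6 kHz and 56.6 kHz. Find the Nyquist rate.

Highest-frequency component: 56.6 kHz.
Nyquist rate = 2 × 56.6 kHz = 113.2 kHz.

113.2 kHz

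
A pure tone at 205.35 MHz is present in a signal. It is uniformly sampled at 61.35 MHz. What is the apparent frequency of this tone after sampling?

205.35 MHz mod fs = 21.3 MHz.
21.3 MHz ≤ fs/2 = 30.675 MHz, appears at 21.3 MHz.

21.3 MHz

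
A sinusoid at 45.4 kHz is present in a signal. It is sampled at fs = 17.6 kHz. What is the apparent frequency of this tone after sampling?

7.4 kHz

45.4 kHz mod fs = 10.2 kHz.
10.2 kHz > fs/2 = 8.8 kHz, folds to fs − 10.2 kHz = 7.4 kHz.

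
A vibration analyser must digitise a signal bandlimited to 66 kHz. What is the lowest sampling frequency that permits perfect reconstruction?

Nyquist rate = 2 × 66 kHz = 132 kHz.

132 kHz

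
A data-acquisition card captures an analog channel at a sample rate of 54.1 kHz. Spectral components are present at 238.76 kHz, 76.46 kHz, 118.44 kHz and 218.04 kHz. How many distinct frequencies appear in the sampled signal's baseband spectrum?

3

fs/2 = 27.05 kHz.
238.76 kHz mod fs = 22.36 kHz.
22.36 kHz ≤ fs/2 = 27.05 kHz, appears at 22.36 kHz.
76.46 kHz mod fs = 22.36 kHz.
22.36 kHz ≤ fs/2 = 27.05 kHz, appears at 22.36 kHz.
118.44 kHz mod fs = 10.24 kHz.
10.24 kHz ≤ fs/2 = 27.05 kHz, appears at 10.24 kHz.
218.04 kHz mod fs = 1.64 kHz.
1.64 kHz ≤ fs/2 = 27.05 kHz, appears at 1.64 kHz.
Distinct values: {1.64 kHz, 10.24 kHz, 22.36 kHz} → 3.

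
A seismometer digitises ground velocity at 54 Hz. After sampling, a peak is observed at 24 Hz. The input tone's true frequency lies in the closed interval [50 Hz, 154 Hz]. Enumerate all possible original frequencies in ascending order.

Frequencies that alias to 24 Hz are k·fs ± 24 Hz for integer k ≥ 0.
k=0: 24 Hz.
k=1: 30 Hz, 78 Hz.
k=2: 84 Hz, 132 Hz.
k=3: 138 Hz, 186 Hz.
k=4: 192 Hz, 240 Hz.
Within [50 Hz, 154 Hz]: 78 Hz, 84 Hz, 132 Hz, 138 Hz.

78 Hz, 84 Hz, 132 Hz, 138 Hz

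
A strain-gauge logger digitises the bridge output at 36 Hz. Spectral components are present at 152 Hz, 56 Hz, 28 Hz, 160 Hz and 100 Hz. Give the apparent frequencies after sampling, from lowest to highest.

fs/2 = 18 Hz.
152 Hz mod fs = 8 Hz.
8 Hz ≤ fs/2 = 18 Hz, appears at 8 Hz.
56 Hz mod fs = 20 Hz.
20 Hz > fs/2 = 18 Hz, folds to fs − 20 Hz = 16 Hz.
28 Hz > fs/2 = 18 Hz, folds to fs − 28 Hz = 8 Hz.
160 Hz mod fs = 16 Hz.
16 Hz ≤ fs/2 = 18 Hz, appears at 16 Hz.
100 Hz mod fs = 28 Hz.
28 Hz > fs/2 = 18 Hz, folds to fs − 28 Hz = 8 Hz.
Distinct values: {8 Hz, 16 Hz}.

8 Hz, 16 Hz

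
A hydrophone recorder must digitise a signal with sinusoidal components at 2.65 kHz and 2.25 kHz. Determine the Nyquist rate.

5.3 kHz

Highest-frequency component: 2.65 kHz.
Nyquist rate = 2 × 2.65 kHz = 5.3 kHz.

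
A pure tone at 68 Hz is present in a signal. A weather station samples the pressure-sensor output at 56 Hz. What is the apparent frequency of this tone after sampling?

68 Hz mod fs = 12 Hz.
12 Hz ≤ fs/2 = 28 Hz, appears at 12 Hz.

12 Hz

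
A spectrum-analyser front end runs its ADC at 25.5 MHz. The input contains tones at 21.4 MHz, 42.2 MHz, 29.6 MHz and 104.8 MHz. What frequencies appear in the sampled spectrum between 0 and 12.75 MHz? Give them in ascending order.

fs/2 = 12.75 MHz.
21.4 MHz > fs/2 = 12.75 MHz, folds to fs − 21.4 MHz = 4.1 MHz.
42.2 MHz mod fs = 16.7 MHz.
16.7 MHz > fs/2 = 12.75 MHz, folds to fs − 16.7 MHz = 8.8 MHz.
29.6 MHz mod fs = 4.1 MHz.
4.1 MHz ≤ fs/2 = 12.75 MHz, appears at 4.1 MHz.
104.8 MHz mod fs = 2.8 MHz.
2.8 MHz ≤ fs/2 = 12.75 MHz, appears at 2.8 MHz.
Distinct values: {2.8 MHz, 4.1 MHz, 8.8 MHz}.

2.8 MHz, 4.1 MHz, 8.8 MHz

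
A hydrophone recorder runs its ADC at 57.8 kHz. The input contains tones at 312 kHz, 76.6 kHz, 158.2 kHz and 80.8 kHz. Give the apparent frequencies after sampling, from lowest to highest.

15.2 kHz, 18.8 kHz, 23 kHz

fs/2 = 28.9 kHz.
312 kHz mod fs = 23 kHz.
23 kHz ≤ fs/2 = 28.9 kHz, appears at 23 kHz.
76.6 kHz mod fs = 18.8 kHz.
18.8 kHz ≤ fs/2 = 28.9 kHz, appears at 18.8 kHz.
158.2 kHz mod fs = 42.6 kHz.
42.6 kHz > fs/2 = 28.9 kHz, folds to fs − 42.6 kHz = 15.2 kHz.
80.8 kHz mod fs = 23 kHz.
23 kHz ≤ fs/2 = 28.9 kHz, appears at 23 kHz.
Distinct values: {15.2 kHz, 18.8 kHz, 23 kHz}.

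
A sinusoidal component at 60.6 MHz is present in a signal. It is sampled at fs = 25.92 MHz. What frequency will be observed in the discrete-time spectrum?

8.76 MHz

60.6 MHz mod fs = 8.76 MHz.
8.76 MHz ≤ fs/2 = 12.96 MHz, appears at 8.76 MHz.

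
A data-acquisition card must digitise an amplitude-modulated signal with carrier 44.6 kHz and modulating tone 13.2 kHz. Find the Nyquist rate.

AM sidebands sit at fc ± fm = 31.4 kHz and 57.8 kHz.
Highest-frequency component: 57.8 kHz.
Nyquist rate = 2 × 57.8 kHz = 115.6 kHz.

115.6 kHz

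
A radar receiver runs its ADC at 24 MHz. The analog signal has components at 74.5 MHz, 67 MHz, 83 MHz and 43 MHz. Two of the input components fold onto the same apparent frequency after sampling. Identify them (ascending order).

fs/2 = 12 MHz.
74.5 MHz mod fs = 2.5 MHz.
2.5 MHz ≤ fs/2 = 12 MHz, appears at 2.5 MHz.
67 MHz mod fs = 19 MHz.
19 MHz > fs/2 = 12 MHz, folds to fs − 19 MHz = 5 MHz.
83 MHz mod fs = 11 MHz.
11 MHz ≤ fs/2 = 12 MHz, appears at 11 MHz.
43 MHz mod fs = 19 MHz.
19 MHz > fs/2 = 12 MHz, folds to fs − 19 MHz = 5 MHz.
43 MHz and 67 MHz both map to 5 MHz.

43 MHz, 67 MHz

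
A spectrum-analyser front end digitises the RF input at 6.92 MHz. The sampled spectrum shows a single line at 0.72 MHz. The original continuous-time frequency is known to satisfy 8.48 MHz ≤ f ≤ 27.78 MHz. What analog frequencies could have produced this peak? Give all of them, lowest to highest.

13.12 MHz, 14.56 MHz, 20.04 MHz, 21.48 MHz, 26.96 MHz

Frequencies that alias to 0.72 MHz are k·fs ± 0.72 MHz for integer k ≥ 0.
k=0: 0.72 MHz.
k=1: 6.2 MHz, 7.64 MHz.
k=2: 13.12 MHz, 14.56 MHz.
k=3: 20.04 MHz, 21.48 MHz.
k=4: 26.96 MHz, 28.4 MHz.
k=5: 33.88 MHz, 35.32 MHz.
Within [8.48 MHz, 27.78 MHz]: 13.12 MHz, 14.56 MHz, 20.04 MHz, 21.48 MHz, 26.96 MHz.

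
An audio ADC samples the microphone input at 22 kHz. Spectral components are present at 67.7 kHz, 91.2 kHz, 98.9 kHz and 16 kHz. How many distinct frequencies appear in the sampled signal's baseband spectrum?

fs/2 = 11 kHz.
67.7 kHz mod fs = 1.7 kHz.
1.7 kHz ≤ fs/2 = 11 kHz, appears at 1.7 kHz.
91.2 kHz mod fs = 3.2 kHz.
3.2 kHz ≤ fs/2 = 11 kHz, appears at 3.2 kHz.
98.9 kHz mod fs = 10.9 kHz.
10.9 kHz ≤ fs/2 = 11 kHz, appears at 10.9 kHz.
16 kHz > fs/2 = 11 kHz, folds to fs − 16 kHz = 6 kHz.
Distinct values: {1.7 kHz, 3.2 kHz, 6 kHz, 10.9 kHz} → 4.

4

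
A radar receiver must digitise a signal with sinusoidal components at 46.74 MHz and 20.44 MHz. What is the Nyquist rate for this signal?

93.48 MHz

Highest-frequency component: 46.74 MHz.
Nyquist rate = 2 × 46.74 MHz = 93.48 MHz.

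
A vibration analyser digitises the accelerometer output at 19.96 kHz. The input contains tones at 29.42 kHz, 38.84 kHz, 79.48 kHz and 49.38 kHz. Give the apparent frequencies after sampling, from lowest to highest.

0.36 kHz, 1.08 kHz, 9.46 kHz

fs/2 = 9.98 kHz.
29.42 kHz mod fs = 9.46 kHz.
9.46 kHz ≤ fs/2 = 9.98 kHz, appears at 9.46 kHz.
38.84 kHz mod fs = 18.88 kHz.
18.88 kHz > fs/2 = 9.98 kHz, folds to fs − 18.88 kHz = 1.08 kHz.
79.48 kHz mod fs = 19.6 kHz.
19.6 kHz > fs/2 = 9.98 kHz, folds to fs − 19.6 kHz = 0.36 kHz.
49.38 kHz mod fs = 9.46 kHz.
9.46 kHz ≤ fs/2 = 9.98 kHz, appears at 9.46 kHz.
Distinct values: {0.36 kHz, 1.08 kHz, 9.46 kHz}.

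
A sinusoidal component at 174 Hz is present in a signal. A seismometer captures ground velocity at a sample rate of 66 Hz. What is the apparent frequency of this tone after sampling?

174 Hz mod fs = 42 Hz.
42 Hz > fs/2 = 33 Hz, folds to fs − 42 Hz = 24 Hz.

24 Hz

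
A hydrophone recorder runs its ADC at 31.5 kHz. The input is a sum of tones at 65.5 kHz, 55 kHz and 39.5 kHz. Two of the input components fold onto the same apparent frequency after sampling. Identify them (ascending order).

fs/2 = 15.75 kHz.
65.5 kHz mod fs = 2.5 kHz.
2.5 kHz ≤ fs/2 = 15.75 kHz, appears at 2.5 kHz.
55 kHz mod fs = 23.5 kHz.
23.5 kHz > fs/2 = 15.75 kHz, folds to fs − 23.5 kHz = 8 kHz.
39.5 kHz mod fs = 8 kHz.
8 kHz ≤ fs/2 = 15.75 kHz, appears at 8 kHz.
39.5 kHz and 55 kHz both map to 8 kHz.

39.5 kHz, 55 kHz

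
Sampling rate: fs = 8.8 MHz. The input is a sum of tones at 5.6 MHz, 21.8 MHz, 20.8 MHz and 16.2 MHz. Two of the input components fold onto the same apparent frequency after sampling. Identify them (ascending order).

fs/2 = 4.4 MHz.
5.6 MHz > fs/2 = 4.4 MHz, folds to fs − 5.6 MHz = 3.2 MHz.
21.8 MHz mod fs = 4.2 MHz.
4.2 MHz ≤ fs/2 = 4.4 MHz, appears at 4.2 MHz.
20.8 MHz mod fs = 3.2 MHz.
3.2 MHz ≤ fs/2 = 4.4 MHz, appears at 3.2 MHz.
16.2 MHz mod fs = 7.4 MHz.
7.4 MHz > fs/2 = 4.4 MHz, folds to fs − 7.4 MHz = 1.4 MHz.
5.6 MHz and 20.8 MHz both map to 3.2 MHz.

5.6 MHz, 20.8 MHz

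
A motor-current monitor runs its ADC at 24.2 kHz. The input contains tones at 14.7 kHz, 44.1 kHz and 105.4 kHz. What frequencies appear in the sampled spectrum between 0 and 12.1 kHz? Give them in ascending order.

4.3 kHz, 8.6 kHz, 9.5 kHz

fs/2 = 12.1 kHz.
14.7 kHz > fs/2 = 12.1 kHz, folds to fs − 14.7 kHz = 9.5 kHz.
44.1 kHz mod fs = 19.9 kHz.
19.9 kHz > fs/2 = 12.1 kHz, folds to fs − 19.9 kHz = 4.3 kHz.
105.4 kHz mod fs = 8.6 kHz.
8.6 kHz ≤ fs/2 = 12.1 kHz, appears at 8.6 kHz.
Distinct values: {4.3 kHz, 8.6 kHz, 9.5 kHz}.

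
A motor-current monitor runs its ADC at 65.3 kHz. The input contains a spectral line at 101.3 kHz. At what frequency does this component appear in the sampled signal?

101.3 kHz mod fs = 36 kHz.
36 kHz > fs/2 = 32.65 kHz, folds to fs − 36 kHz = 29.3 kHz.

29.3 kHz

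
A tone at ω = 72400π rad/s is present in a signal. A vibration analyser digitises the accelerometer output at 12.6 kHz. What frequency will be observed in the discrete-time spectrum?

1.6 kHz

ω = 72400π rad/s → f = ω/(2π) = 36200 Hz = 36.2 kHz.
36.2 kHz mod fs = 11 kHz.
11 kHz > fs/2 = 6.3 kHz, folds to fs − 11 kHz = 1.6 kHz.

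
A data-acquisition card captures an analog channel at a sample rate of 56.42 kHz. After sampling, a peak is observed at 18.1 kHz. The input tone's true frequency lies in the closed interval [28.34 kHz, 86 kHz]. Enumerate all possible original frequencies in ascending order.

38.32 kHz, 74.52 kHz

Frequencies that alias to 18.1 kHz are k·fs ± 18.1 kHz for integer k ≥ 0.
k=0: 18.1 kHz.
k=1: 38.32 kHz, 74.52 kHz.
k=2: 94.74 kHz, 130.94 kHz.
Within [28.34 kHz, 86 kHz]: 38.32 kHz, 74.52 kHz.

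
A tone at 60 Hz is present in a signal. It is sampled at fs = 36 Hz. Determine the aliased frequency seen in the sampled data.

12 Hz

60 Hz mod fs = 24 Hz.
24 Hz > fs/2 = 18 Hz, folds to fs − 24 Hz = 12 Hz.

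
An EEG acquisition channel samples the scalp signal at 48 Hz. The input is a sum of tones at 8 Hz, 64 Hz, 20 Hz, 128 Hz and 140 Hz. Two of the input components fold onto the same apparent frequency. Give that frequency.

16 Hz

fs/2 = 24 Hz.
8 Hz ≤ fs/2 = 24 Hz, passes unchanged.
64 Hz mod fs = 16 Hz.
16 Hz ≤ fs/2 = 24 Hz, appears at 16 Hz.
20 Hz ≤ fs/2 = 24 Hz, passes unchanged.
128 Hz mod fs = 32 Hz.
32 Hz > fs/2 = 24 Hz, folds to fs − 32 Hz = 16 Hz.
140 Hz mod fs = 44 Hz.
44 Hz > fs/2 = 24 Hz, folds to fs − 44 Hz = 4 Hz.
64 Hz and 128 Hz both map to 16 Hz.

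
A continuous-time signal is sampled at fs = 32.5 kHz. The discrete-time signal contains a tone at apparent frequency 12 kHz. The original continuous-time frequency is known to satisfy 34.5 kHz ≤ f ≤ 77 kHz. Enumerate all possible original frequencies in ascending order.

44.5 kHz, 53 kHz, 77 kHz

Frequencies that alias to 12 kHz are k·fs ± 12 kHz for integer k ≥ 0.
k=0: 12 kHz.
k=1: 20.5 kHz, 44.5 kHz.
k=2: 53 kHz, 77 kHz.
k=3: 85.5 kHz, 109.5 kHz.
Within [34.5 kHz, 77 kHz]: 44.5 kHz, 53 kHz, 77 kHz.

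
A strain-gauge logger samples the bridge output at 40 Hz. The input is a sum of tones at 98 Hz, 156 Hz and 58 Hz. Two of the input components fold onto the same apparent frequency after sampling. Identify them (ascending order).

fs/2 = 20 Hz.
98 Hz mod fs = 18 Hz.
18 Hz ≤ fs/2 = 20 Hz, appears at 18 Hz.
156 Hz mod fs = 36 Hz.
36 Hz > fs/2 = 20 Hz, folds to fs − 36 Hz = 4 Hz.
58 Hz mod fs = 18 Hz.
18 Hz ≤ fs/2 = 20 Hz, appears at 18 Hz.
58 Hz and 98 Hz both map to 18 Hz.

58 Hz, 98 Hz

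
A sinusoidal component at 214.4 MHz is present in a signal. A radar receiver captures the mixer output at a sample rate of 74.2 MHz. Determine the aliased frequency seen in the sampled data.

214.4 MHz mod fs = 66 MHz.
66 MHz > fs/2 = 37.1 MHz, folds to fs − 66 MHz = 8.2 MHz.

8.2 MHz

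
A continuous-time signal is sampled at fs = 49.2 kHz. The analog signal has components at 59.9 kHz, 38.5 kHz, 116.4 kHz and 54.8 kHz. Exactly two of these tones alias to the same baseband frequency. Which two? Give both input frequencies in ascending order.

fs/2 = 24.6 kHz.
59.9 kHz mod fs = 10.7 kHz.
10.7 kHz ≤ fs/2 = 24.6 kHz, appears at 10.7 kHz.
38.5 kHz > fs/2 = 24.6 kHz, folds to fs − 38.5 kHz = 10.7 kHz.
116.4 kHz mod fs = 18 kHz.
18 kHz ≤ fs/2 = 24.6 kHz, appears at 18 kHz.
54.8 kHz mod fs = 5.6 kHz.
5.6 kHz ≤ fs/2 = 24.6 kHz, appears at 5.6 kHz.
38.5 kHz and 59.9 kHz both map to 10.7 kHz.

38.5 kHz, 59.9 kHz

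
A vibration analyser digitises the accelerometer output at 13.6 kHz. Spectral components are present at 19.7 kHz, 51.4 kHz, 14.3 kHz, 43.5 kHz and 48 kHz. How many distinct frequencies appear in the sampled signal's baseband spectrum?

fs/2 = 6.8 kHz.
19.7 kHz mod fs = 6.1 kHz.
6.1 kHz ≤ fs/2 = 6.8 kHz, appears at 6.1 kHz.
51.4 kHz mod fs = 10.6 kHz.
10.6 kHz > fs/2 = 6.8 kHz, folds to fs − 10.6 kHz = 3 kHz.
14.3 kHz mod fs = 0.7 kHz.
0.7 kHz ≤ fs/2 = 6.8 kHz, appears at 0.7 kHz.
43.5 kHz mod fs = 2.7 kHz.
2.7 kHz ≤ fs/2 = 6.8 kHz, appears at 2.7 kHz.
48 kHz mod fs = 7.2 kHz.
7.2 kHz > fs/2 = 6.8 kHz, folds to fs − 7.2 kHz = 6.4 kHz.
Distinct values: {0.7 kHz, 2.7 kHz, 3 kHz, 6.1 kHz, 6.4 kHz} → 5.

5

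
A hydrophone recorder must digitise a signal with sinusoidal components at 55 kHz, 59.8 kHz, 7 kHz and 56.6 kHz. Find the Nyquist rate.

Highest-frequency component: 59.8 kHz.
Nyquist rate = 2 × 59.8 kHz = 119.6 kHz.

119.6 kHz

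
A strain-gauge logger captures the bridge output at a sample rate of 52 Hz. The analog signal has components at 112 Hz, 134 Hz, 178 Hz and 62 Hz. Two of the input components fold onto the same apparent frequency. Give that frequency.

fs/2 = 26 Hz.
112 Hz mod fs = 8 Hz.
8 Hz ≤ fs/2 = 26 Hz, appears at 8 Hz.
134 Hz mod fs = 30 Hz.
30 Hz > fs/2 = 26 Hz, folds to fs − 30 Hz = 22 Hz.
178 Hz mod fs = 22 Hz.
22 Hz ≤ fs/2 = 26 Hz, appears at 22 Hz.
62 Hz mod fs = 10 Hz.
10 Hz ≤ fs/2 = 26 Hz, appears at 10 Hz.
134 Hz and 178 Hz both map to 22 Hz.

22 Hz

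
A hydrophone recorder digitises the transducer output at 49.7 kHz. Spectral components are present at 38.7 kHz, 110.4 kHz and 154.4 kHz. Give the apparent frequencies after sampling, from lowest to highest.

fs/2 = 24.85 kHz.
38.7 kHz > fs/2 = 24.85 kHz, folds to fs − 38.7 kHz = 11 kHz.
110.4 kHz mod fs = 11 kHz.
11 kHz ≤ fs/2 = 24.85 kHz, appears at 11 kHz.
154.4 kHz mod fs = 5.3 kHz.
5.3 kHz ≤ fs/2 = 24.85 kHz, appears at 5.3 kHz.
Distinct values: {5.3 kHz, 11 kHz}.

5.3 kHz, 11 kHz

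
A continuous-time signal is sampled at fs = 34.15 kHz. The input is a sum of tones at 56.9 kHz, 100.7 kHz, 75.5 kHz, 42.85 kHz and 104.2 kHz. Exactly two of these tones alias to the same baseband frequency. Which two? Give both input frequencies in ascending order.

100.7 kHz, 104.2 kHz

fs/2 = 17.075 kHz.
56.9 kHz mod fs = 22.75 kHz.
22.75 kHz > fs/2 = 17.075 kHz, folds to fs − 22.75 kHz = 11.4 kHz.
100.7 kHz mod fs = 32.4 kHz.
32.4 kHz > fs/2 = 17.075 kHz, folds to fs − 32.4 kHz = 1.75 kHz.
75.5 kHz mod fs = 7.2 kHz.
7.2 kHz ≤ fs/2 = 17.075 kHz, appears at 7.2 kHz.
42.85 kHz mod fs = 8.7 kHz.
8.7 kHz ≤ fs/2 = 17.075 kHz, appears at 8.7 kHz.
104.2 kHz mod fs = 1.75 kHz.
1.75 kHz ≤ fs/2 = 17.075 kHz, appears at 1.75 kHz.
100.7 kHz and 104.2 kHz both map to 1.75 kHz.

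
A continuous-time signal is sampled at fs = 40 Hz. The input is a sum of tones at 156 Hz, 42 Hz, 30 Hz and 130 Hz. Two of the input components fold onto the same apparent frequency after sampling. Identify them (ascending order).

fs/2 = 20 Hz.
156 Hz mod fs = 36 Hz.
36 Hz > fs/2 = 20 Hz, folds to fs − 36 Hz = 4 Hz.
42 Hz mod fs = 2 Hz.
2 Hz ≤ fs/2 = 20 Hz, appears at 2 Hz.
30 Hz > fs/2 = 20 Hz, folds to fs − 30 Hz = 10 Hz.
130 Hz mod fs = 10 Hz.
10 Hz ≤ fs/2 = 20 Hz, appears at 10 Hz.
30 Hz and 130 Hz both map to 10 Hz.

30 Hz, 130 Hz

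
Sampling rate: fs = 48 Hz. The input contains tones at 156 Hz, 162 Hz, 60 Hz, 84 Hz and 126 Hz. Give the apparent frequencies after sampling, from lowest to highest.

fs/2 = 24 Hz.
156 Hz mod fs = 12 Hz.
12 Hz ≤ fs/2 = 24 Hz, appears at 12 Hz.
162 Hz mod fs = 18 Hz.
18 Hz ≤ fs/2 = 24 Hz, appears at 18 Hz.
60 Hz mod fs = 12 Hz.
12 Hz ≤ fs/2 = 24 Hz, appears at 12 Hz.
84 Hz mod fs = 36 Hz.
36 Hz > fs/2 = 24 Hz, folds to fs − 36 Hz = 12 Hz.
126 Hz mod fs = 30 Hz.
30 Hz > fs/2 = 24 Hz, folds to fs − 30 Hz = 18 Hz.
Distinct values: {12 Hz, 18 Hz}.

12 Hz, 18 Hz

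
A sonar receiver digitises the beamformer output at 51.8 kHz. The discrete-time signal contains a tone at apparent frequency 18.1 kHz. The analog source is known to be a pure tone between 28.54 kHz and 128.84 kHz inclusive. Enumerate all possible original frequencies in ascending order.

Frequencies that alias to 18.1 kHz are k·fs ± 18.1 kHz for integer k ≥ 0.
k=0: 18.1 kHz.
k=1: 33.7 kHz, 69.9 kHz.
k=2: 85.5 kHz, 121.7 kHz.
k=3: 137.3 kHz, 173.5 kHz.
Within [28.54 kHz, 128.84 kHz]: 33.7 kHz, 69.9 kHz, 85.5 kHz, 121.7 kHz.

33.7 kHz, 69.9 kHz, 85.5 kHz, 121.7 kHz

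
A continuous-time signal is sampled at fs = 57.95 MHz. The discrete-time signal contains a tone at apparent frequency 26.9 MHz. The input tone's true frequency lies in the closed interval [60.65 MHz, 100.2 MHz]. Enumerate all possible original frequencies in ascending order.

Frequencies that alias to 26.9 MHz are k·fs ± 26.9 MHz for integer k ≥ 0.
k=0: 26.9 MHz.
k=1: 31.05 MHz, 84.85 MHz.
k=2: 89 MHz, 142.8 MHz.
k=3: 146.95 MHz, 200.75 MHz.
Within [60.65 MHz, 100.2 MHz]: 84.85 MHz, 89 MHz.

84.85 MHz, 89 MHz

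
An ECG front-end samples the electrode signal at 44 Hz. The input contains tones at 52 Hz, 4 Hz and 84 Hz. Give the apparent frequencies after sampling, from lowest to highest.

fs/2 = 22 Hz.
52 Hz mod fs = 8 Hz.
8 Hz ≤ fs/2 = 22 Hz, appears at 8 Hz.
4 Hz ≤ fs/2 = 22 Hz, passes unchanged.
84 Hz mod fs = 40 Hz.
40 Hz > fs/2 = 22 Hz, folds to fs − 40 Hz = 4 Hz.
Distinct values: {4 Hz, 8 Hz}.

4 Hz, 8 Hz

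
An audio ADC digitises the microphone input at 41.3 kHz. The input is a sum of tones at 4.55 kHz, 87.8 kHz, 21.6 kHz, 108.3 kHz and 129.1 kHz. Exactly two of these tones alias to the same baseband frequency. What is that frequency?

5.2 kHz

fs/2 = 20.65 kHz.
4.55 kHz ≤ fs/2 = 20.65 kHz, passes unchanged.
87.8 kHz mod fs = 5.2 kHz.
5.2 kHz ≤ fs/2 = 20.65 kHz, appears at 5.2 kHz.
21.6 kHz > fs/2 = 20.65 kHz, folds to fs − 21.6 kHz = 19.7 kHz.
108.3 kHz mod fs = 25.7 kHz.
25.7 kHz > fs/2 = 20.65 kHz, folds to fs − 25.7 kHz = 15.6 kHz.
129.1 kHz mod fs = 5.2 kHz.
5.2 kHz ≤ fs/2 = 20.65 kHz, appears at 5.2 kHz.
87.8 kHz and 129.1 kHz both map to 5.2 kHz.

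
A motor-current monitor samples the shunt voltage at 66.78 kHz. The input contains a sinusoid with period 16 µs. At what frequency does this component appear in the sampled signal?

T = 16 µs → f = 1/T = 62.5 kHz.
62.5 kHz > fs/2 = 33.39 kHz, folds to fs − 62.5 kHz = 4.28 kHz.

4.28 kHz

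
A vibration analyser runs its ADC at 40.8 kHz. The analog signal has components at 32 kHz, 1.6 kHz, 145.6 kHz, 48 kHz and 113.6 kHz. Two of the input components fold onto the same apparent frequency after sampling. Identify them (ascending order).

32 kHz, 113.6 kHz

fs/2 = 20.4 kHz.
32 kHz > fs/2 = 20.4 kHz, folds to fs − 32 kHz = 8.8 kHz.
1.6 kHz ≤ fs/2 = 20.4 kHz, passes unchanged.
145.6 kHz mod fs = 23.2 kHz.
23.2 kHz > fs/2 = 20.4 kHz, folds to fs − 23.2 kHz = 17.6 kHz.
48 kHz mod fs = 7.2 kHz.
7.2 kHz ≤ fs/2 = 20.4 kHz, appears at 7.2 kHz.
113.6 kHz mod fs = 32 kHz.
32 kHz > fs/2 = 20.4 kHz, folds to fs − 32 kHz = 8.8 kHz.
32 kHz and 113.6 kHz both map to 8.8 kHz.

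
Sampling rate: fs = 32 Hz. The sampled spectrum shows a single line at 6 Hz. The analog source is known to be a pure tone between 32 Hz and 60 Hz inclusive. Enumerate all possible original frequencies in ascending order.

38 Hz, 58 Hz

Frequencies that alias to 6 Hz are k·fs ± 6 Hz for integer k ≥ 0.
k=0: 6 Hz.
k=1: 26 Hz, 38 Hz.
k=2: 58 Hz, 70 Hz.
k=3: 90 Hz, 102 Hz.
Within [32 Hz, 60 Hz]: 38 Hz, 58 Hz.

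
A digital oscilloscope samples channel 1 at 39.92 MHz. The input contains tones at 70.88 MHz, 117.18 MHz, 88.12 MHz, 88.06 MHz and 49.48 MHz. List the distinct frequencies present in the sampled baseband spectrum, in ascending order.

fs/2 = 19.96 MHz.
70.88 MHz mod fs = 30.96 MHz.
30.96 MHz > fs/2 = 19.96 MHz, folds to fs − 30.96 MHz = 8.96 MHz.
117.18 MHz mod fs = 37.34 MHz.
37.34 MHz > fs/2 = 19.96 MHz, folds to fs − 37.34 MHz = 2.58 MHz.
88.12 MHz mod fs = 8.28 MHz.
8.28 MHz ≤ fs/2 = 19.96 MHz, appears at 8.28 MHz.
88.06 MHz mod fs = 8.22 MHz.
8.22 MHz ≤ fs/2 = 19.96 MHz, appears at 8.22 MHz.
49.48 MHz mod fs = 9.56 MHz.
9.56 MHz ≤ fs/2 = 19.96 MHz, appears at 9.56 MHz.
Distinct values: {2.58 MHz, 8.22 MHz, 8.28 MHz, 8.96 MHz, 9.56 MHz}.

2.58 MHz, 8.22 MHz, 8.28 MHz, 8.96 MHz, 9.56 MHz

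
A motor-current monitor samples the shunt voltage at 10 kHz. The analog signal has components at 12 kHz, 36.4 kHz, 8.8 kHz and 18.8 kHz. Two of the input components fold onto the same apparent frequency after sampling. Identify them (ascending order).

fs/2 = 5 kHz.
12 kHz mod fs = 2 kHz.
2 kHz ≤ fs/2 = 5 kHz, appears at 2 kHz.
36.4 kHz mod fs = 6.4 kHz.
6.4 kHz > fs/2 = 5 kHz, folds to fs − 6.4 kHz = 3.6 kHz.
8.8 kHz > fs/2 = 5 kHz, folds to fs − 8.8 kHz = 1.2 kHz.
18.8 kHz mod fs = 8.8 kHz.
8.8 kHz > fs/2 = 5 kHz, folds to fs − 8.8 kHz = 1.2 kHz.
8.8 kHz and 18.8 kHz both map to 1.2 kHz.

8.8 kHz, 18.8 kHz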